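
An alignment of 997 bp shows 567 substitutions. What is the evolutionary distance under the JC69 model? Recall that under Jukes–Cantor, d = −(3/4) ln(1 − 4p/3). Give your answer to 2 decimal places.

p = 567/997 ≈ 0.568706.
d = −(3/4) ln(1 − 4p/3) = −0.75 ln(1 − 0.758275) = −0.75 ln(0.241725)
  = −0.75 × (-1.419955) = 1.064966 substitutions/site.

1.06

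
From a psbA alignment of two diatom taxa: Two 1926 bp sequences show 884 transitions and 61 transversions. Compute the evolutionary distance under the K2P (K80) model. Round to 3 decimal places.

P = 884/1926 ≈ 0.458982 and Q = 61/1926 ≈ 0.031672.
Under the Kimura two-parameter model, d = −½ ln(1 − 2P − Q) − ¼ ln(1 − 2Q).
1 − 2P − Q = 0.050364, giving −½ ln(0.050364) = 1.494239.
1 − 2Q = 0.936656, giving −¼ ln(0.936656) = 0.016360.
d = 1.494239 + 0.016360 = 1.510599.

1.511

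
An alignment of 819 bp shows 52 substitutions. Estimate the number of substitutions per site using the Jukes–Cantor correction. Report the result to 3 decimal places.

0.066

p = 52/819 ≈ 0.063492.
d = −(3/4) ln(1 − 4p/3) = −0.75 ln(1 − 0.084656) = −0.75 ln(0.915344)
  = −0.75 × (-0.088455) = 0.066341 substitutions/site.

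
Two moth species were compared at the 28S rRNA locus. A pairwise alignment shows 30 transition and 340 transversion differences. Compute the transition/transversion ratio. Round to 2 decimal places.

0.09

R = 30/340 = 0.088235… ≈ 0.09 (to 2 d.p.).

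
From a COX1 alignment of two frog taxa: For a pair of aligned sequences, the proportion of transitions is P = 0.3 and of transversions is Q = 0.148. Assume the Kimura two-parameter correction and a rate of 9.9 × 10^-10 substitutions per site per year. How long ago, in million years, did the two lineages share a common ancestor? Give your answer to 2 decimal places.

392.38

Under the Kimura two-parameter model, d = −½ ln(1 − 2P − Q) − ¼ ln(1 − 2Q).
1 − 2P − Q = 0.252, giving −½ ln(0.252) = 0.689163.
1 − 2Q = 0.704, giving −¼ ln(0.704) = 0.087744.
d = 0.689163 + 0.087744 = 0.776907.
Under a molecular clock d = 2μt, so t = d/(2μ) = 0.776907 / (2 × 9.9 × 10^-10) = 392.38 million years.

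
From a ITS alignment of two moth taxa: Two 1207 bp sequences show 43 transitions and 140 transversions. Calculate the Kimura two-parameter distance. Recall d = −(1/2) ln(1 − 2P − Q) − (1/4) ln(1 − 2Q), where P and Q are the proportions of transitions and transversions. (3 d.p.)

P = 43/1207 ≈ 0.035626 and Q = 140/1207 ≈ 0.11599.
Under the Kimura two-parameter model, d = −½ ln(1 − 2P − Q) − ¼ ln(1 − 2Q).
1 − 2P − Q = 0.812758, giving −½ ln(0.812758) = 0.103661.
1 − 2Q = 0.76802, giving −¼ ln(0.76802) = 0.065985.
d = 0.103661 + 0.065985 = 0.169646.

0.170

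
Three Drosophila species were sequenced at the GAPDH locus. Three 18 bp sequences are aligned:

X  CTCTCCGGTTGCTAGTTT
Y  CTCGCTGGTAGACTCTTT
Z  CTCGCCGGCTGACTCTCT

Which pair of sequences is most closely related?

Y and Z

X–Y: 7/18 differ, p = 0.389, d = 0.548.
X–Z: 7/18 differ, p = 0.389, d = 0.548.
Y–Z: 4/18 differ, p = 0.222, d = 0.264.
The smallest distance is between Y and Z.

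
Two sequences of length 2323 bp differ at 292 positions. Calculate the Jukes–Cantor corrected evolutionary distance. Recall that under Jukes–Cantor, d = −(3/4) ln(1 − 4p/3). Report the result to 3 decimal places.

0.138

p = 292/2323 ≈ 0.1257.
d = −(3/4) ln(1 − 4p/3) = −0.75 ln(1 − 0.1676) = −0.75 ln(0.8324)
  = −0.75 × (-0.183442) = 0.137582 substitutions/site.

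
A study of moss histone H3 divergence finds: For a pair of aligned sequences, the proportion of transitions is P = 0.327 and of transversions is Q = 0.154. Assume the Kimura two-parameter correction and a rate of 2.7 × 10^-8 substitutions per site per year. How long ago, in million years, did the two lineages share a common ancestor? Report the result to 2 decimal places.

16.98

Under the Kimura two-parameter model, d = −½ ln(1 − 2P − Q) − ¼ ln(1 − 2Q).
1 − 2P − Q = 0.192, giving −½ ln(0.192) = 0.825130.
1 − 2Q = 0.692, giving −¼ ln(0.692) = 0.092042.
d = 0.825130 + 0.092042 = 0.917172.
Under a molecular clock d = 2μt, so t = d/(2μ) = 0.917172 / (2 × 2.7 × 10^-8) = 16.98 million years.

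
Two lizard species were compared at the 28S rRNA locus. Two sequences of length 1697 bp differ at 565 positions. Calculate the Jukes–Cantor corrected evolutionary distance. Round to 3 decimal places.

p = 565/1697 ≈ 0.33294.
d = −(3/4) ln(1 − 4p/3) = −0.75 ln(1 − 0.44392) = −0.75 ln(0.55608)
  = −0.75 × (-0.586843) = 0.440132 substitutions/site.

0.440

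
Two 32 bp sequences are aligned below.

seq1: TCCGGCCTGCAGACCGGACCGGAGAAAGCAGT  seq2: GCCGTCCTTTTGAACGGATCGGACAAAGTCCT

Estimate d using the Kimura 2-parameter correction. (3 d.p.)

Of 32 sites, 3 differences are transitions and 8 are transversions, so P = 3/32 = 0.09375 and Q = 8/32 = 0.25.
Under the Kimura two-parameter model, d = −½ ln(1 − 2P − Q) − ¼ ln(1 − 2Q).
1 − 2P − Q = 0.5625, giving −½ ln(0.5625) = 0.287682.
1 − 2Q = 0.5, giving −¼ ln(0.5) = 0.173287.
d = 0.287682 + 0.173287 = 0.460969.

0.461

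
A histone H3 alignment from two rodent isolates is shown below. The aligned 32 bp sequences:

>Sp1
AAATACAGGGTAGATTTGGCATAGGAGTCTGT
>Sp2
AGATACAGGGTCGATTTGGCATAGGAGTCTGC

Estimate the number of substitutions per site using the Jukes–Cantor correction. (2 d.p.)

The sequences differ at 3 of 32 sites (2, 12, 32), so p = 3/32 = 0.09375.
d = −(3/4) ln(1 − 4p/3) = −0.75 ln(1 − 0.125) = −0.75 ln(0.875)
  = −0.75 × (-0.133531) = 0.100148 substitutions/site.

0.10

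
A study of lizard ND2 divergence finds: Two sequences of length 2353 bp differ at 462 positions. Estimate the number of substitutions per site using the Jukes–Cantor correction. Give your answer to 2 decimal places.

0.23

p = 462/2353 ≈ 0.196345.
d = −(3/4) ln(1 − 4p/3) = −0.75 ln(1 − 0.261793) = −0.75 ln(0.738207)
  = −0.75 × (-0.303531) = 0.227648 substitutions/site.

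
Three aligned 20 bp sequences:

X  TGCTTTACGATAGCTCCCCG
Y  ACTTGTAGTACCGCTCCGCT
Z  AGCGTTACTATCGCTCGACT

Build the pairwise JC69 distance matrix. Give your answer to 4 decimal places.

X–Y: 10/20 sites differ → p = 0.5, d = −0.75 ln(1 − 0.666667) = 0.823960 ≈ 0.8240.
X–Z: 7/20 sites differ → p = 0.35, d = −0.75 ln(1 − 0.466667) = 0.471457 ≈ 0.4715.
Y–Z: 8/20 sites differ → p = 0.4, d = −0.75 ln(1 − 0.533333) = 0.571605 ≈ 0.5716.

d(X,Y) = 0.8240, d(X,Z) = 0.4715, d(Y,Z) = 0.5716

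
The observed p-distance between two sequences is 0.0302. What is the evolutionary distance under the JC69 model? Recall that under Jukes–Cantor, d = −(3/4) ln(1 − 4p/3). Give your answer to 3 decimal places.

d = −(3/4) ln(1 − 4p/3) = −0.75 ln(1 − 0.040267) = −0.75 ln(0.959733)
  = −0.75 × (-0.041100) = 0.030825 substitutions/site.

0.031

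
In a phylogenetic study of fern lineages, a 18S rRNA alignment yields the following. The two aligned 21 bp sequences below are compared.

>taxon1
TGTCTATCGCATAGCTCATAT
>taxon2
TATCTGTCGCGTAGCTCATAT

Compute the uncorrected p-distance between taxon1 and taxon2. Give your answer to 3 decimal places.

0.143

The sequences differ at 3 of 21 positions (sites 2, 6, 11).
p = 3/21 = 0.142857… ≈ 0.143 (to 3 d.p.).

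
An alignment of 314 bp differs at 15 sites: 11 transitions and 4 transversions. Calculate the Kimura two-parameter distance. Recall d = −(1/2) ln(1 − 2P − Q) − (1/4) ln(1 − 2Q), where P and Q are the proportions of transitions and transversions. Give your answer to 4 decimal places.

0.0497

P = 11/314 ≈ 0.035032 and Q = 4/314 ≈ 0.012739.
Under the Kimura two-parameter model, d = −½ ln(1 − 2P − Q) − ¼ ln(1 − 2Q).
1 − 2P − Q = 0.917197, giving −½ ln(0.917197) = 0.043216.
1 − 2Q = 0.974522, giving −¼ ln(0.974522) = 0.006452.
d = 0.043216 + 0.006452 = 0.049668.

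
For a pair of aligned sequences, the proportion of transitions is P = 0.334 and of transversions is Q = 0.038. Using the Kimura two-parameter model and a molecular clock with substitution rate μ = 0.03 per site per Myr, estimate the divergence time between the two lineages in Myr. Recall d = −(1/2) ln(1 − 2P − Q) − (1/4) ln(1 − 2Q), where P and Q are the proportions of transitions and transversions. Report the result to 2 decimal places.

Under the Kimura two-parameter model, d = −½ ln(1 − 2P − Q) − ¼ ln(1 − 2Q).
1 − 2P − Q = 0.294, giving −½ ln(0.294) = 0.612088.
1 − 2Q = 0.924, giving −¼ ln(0.924) = 0.019761.
d = 0.612088 + 0.019761 = 0.631849.
Under a molecular clock d = 2μt, so t = d/(2μ) = 0.631849 / (2 × 0.03) = 10.53 Myr.

10.53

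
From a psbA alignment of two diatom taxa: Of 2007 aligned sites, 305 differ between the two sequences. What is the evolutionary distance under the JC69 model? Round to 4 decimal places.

0.1698

p = 305/2007 ≈ 0.151968.
d = −(3/4) ln(1 − 4p/3) = −0.75 ln(1 − 0.202624) = −0.75 ln(0.797376)
  = −0.75 × (-0.226429) = 0.169822 substitutions/site.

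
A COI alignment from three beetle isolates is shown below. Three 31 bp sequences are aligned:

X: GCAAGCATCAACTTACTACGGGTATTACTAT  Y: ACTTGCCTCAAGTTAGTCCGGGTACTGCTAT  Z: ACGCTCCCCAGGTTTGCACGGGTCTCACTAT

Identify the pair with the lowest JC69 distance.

X and Y

X–Y: 9/31 differ, p = 0.290, d = 0.367.
X–Z: 13/31 differ, p = 0.419, d = 0.614.
Y–Z: 12/31 differ, p = 0.387, d = 0.544.
The smallest distance is between X and Y.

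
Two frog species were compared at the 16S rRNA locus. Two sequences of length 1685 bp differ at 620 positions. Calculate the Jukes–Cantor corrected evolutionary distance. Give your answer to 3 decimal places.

p = 620/1685 ≈ 0.367953.
d = −(3/4) ln(1 − 4p/3) = −0.75 ln(1 − 0.490604) = −0.75 ln(0.509396)
  = −0.75 × (-0.674530) = 0.505898 substitutions/site.

0.506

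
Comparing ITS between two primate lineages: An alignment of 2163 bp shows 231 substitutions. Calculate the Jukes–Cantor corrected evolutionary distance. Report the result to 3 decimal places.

0.115

p = 231/2163 ≈ 0.106796.
d = −(3/4) ln(1 − 4p/3) = −0.75 ln(1 − 0.142395) = −0.75 ln(0.857605)
  = −0.75 × (-0.153612) = 0.115209 substitutions/site.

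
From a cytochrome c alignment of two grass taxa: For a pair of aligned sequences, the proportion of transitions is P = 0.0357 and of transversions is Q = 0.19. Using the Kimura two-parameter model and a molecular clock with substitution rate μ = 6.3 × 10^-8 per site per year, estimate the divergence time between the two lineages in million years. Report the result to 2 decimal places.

Under the Kimura two-parameter model, d = −½ ln(1 − 2P − Q) − ¼ ln(1 − 2Q).
1 − 2P − Q = 0.7386, giving −½ ln(0.7386) = 0.151499.
1 − 2Q = 0.62, giving −¼ ln(0.62) = 0.119509.
d = 0.151499 + 0.119509 = 0.271008.
Under a molecular clock d = 2μt, so t = d/(2μ) = 0.271008 / (2 × 6.3 × 10^-8) = 2.15 million years.

2.15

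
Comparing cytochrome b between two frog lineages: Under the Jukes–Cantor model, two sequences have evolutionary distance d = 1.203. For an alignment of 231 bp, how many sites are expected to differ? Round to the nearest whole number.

138

Invert JC69: p = (3/4)(1 − e^(−4d/3)) = 0.75 × (1 − e^(-1.604)) = 0.75 × (1 − 0.201091) = 0.599182.
Expected differing sites = pL ≈ 0.599182 × 231 = 138.411042 ≈ 138.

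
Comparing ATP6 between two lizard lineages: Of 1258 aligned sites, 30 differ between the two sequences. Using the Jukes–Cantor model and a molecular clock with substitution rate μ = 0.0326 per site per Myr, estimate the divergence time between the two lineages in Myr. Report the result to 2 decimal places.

p = 30/1258 ≈ 0.023847.
d = −(3/4) ln(1 − 4p/3) = −0.75 ln(1 − 0.031796) = −0.75 ln(0.968204)
  = −0.75 × (-0.032312) = 0.024234 substitutions/site.
Under a molecular clock d = 2μt, so t = d/(2μ) = 0.024234 / (2 × 0.0326) = 0.37 Myr.

0.37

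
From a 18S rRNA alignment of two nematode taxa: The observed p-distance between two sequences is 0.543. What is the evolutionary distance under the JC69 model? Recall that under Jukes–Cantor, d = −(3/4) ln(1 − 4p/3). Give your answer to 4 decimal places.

0.9655

d = −(3/4) ln(1 − 4p/3) = −0.75 ln(1 − 0.724) = −0.75 ln(0.276)
  = −0.75 × (-1.287354) = 0.965516 substitutions/site.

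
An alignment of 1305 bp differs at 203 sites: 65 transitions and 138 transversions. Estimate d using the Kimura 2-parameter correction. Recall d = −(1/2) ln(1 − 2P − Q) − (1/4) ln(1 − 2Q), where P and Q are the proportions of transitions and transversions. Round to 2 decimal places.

0.17

P = 65/1305 ≈ 0.049808 and Q = 138/1305 ≈ 0.105747.
Under the Kimura two-parameter model, d = −½ ln(1 − 2P − Q) − ¼ ln(1 − 2Q).
1 − 2P − Q = 0.794637, giving −½ ln(0.794637) = 0.114935.
1 − 2Q = 0.788506, giving −¼ ln(0.788506) = 0.059404.
d = 0.114935 + 0.059404 = 0.174339.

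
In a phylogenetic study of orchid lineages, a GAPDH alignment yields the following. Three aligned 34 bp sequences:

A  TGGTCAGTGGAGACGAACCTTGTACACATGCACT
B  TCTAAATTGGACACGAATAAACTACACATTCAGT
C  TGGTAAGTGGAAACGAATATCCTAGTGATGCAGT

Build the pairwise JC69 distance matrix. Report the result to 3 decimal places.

d(A,B) = 0.535, d(A,C) = 0.373, d(B,C) = 0.423

A–B: 13/34 sites differ → p ≈ 0.382353, d = −0.75 ln(1 − 0.509804) = 0.534712 ≈ 0.535.
A–C: 10/34 sites differ → p ≈ 0.294118, d = −0.75 ln(1 − 0.392157) = 0.373379 ≈ 0.373.
B–C: 11/34 sites differ → p ≈ 0.323529, d = −0.75 ln(1 − 0.431372) = 0.423397 ≈ 0.423.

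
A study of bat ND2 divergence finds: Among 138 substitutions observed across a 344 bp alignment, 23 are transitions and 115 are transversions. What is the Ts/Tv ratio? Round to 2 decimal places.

0.20

R = 23/115 = 0.20.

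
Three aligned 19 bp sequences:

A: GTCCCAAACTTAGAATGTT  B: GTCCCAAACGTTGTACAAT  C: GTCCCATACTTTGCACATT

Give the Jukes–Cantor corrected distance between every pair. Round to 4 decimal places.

A–B: 6/19 sites differ → p ≈ 0.315789, d = −0.75 ln(1 − 0.421052) = 0.409907 ≈ 0.4099.
A–C: 5/19 sites differ → p ≈ 0.263158, d = −0.75 ln(1 − 0.350877) = 0.324100 ≈ 0.3241.
B–C: 4/19 sites differ → p ≈ 0.210526, d = −0.75 ln(1 − 0.280701) = 0.247109 ≈ 0.2471.

d(A,B) = 0.4099, d(A,C) = 0.3241, d(B,C) = 0.2471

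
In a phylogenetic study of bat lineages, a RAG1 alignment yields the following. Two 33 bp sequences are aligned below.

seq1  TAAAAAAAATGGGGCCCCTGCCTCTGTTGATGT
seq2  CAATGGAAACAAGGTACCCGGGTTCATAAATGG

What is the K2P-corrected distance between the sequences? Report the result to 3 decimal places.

Of 33 sites, 12 differences are transitions and 6 are transversions, so P = 12/33 ≈ 0.363636 and Q = 6/33 ≈ 0.181818.
Under the Kimura two-parameter model, d = −½ ln(1 − 2P − Q) − ¼ ln(1 − 2Q).
1 − 2P − Q = 0.09091, giving −½ ln(0.09091) = 1.198943.
1 − 2Q = 0.636364, giving −¼ ln(0.636364) = 0.112996.
d = 1.198943 + 0.112996 = 1.311939.

1.312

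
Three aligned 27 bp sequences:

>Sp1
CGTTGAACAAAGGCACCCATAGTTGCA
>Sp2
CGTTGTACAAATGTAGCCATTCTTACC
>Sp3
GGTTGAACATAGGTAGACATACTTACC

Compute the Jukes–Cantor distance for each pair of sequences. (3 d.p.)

Sp1–Sp2: 8/27 sites differ → p ≈ 0.296296, d = −0.75 ln(1 − 0.395061) = 0.376971 ≈ 0.377.
Sp1–Sp3: 8/27 sites differ → p ≈ 0.296296, d = −0.75 ln(1 − 0.395061) = 0.376971 ≈ 0.377.
Sp2–Sp3: 6/27 sites differ → p ≈ 0.222222, d = −0.75 ln(1 − 0.296296) = 0.263548 ≈ 0.264.

d(Sp1,Sp2) = 0.377, d(Sp1,Sp3) = 0.377, d(Sp2,Sp3) = 0.264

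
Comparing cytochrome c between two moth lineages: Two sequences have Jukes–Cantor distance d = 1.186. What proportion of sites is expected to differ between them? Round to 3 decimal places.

p = (3/4)(1 − e^(−4d/3)) = 0.75 × (1 − e^(-1.581333)) = 0.75 × (1 − 0.205701) = 0.595724.

0.596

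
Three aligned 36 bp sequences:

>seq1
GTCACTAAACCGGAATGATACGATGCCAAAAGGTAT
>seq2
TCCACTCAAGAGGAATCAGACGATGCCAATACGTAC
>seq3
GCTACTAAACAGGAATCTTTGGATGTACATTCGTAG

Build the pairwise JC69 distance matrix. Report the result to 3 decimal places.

d(seq1,seq2) = 0.347, d(seq1,seq3) = 0.548, d(seq2,seq3) = 0.493

seq1–seq2: 10/36 sites differ → p ≈ 0.277778, d = −0.75 ln(1 − 0.370371) = 0.346968 ≈ 0.347.
seq1–seq3: 14/36 sites differ → p ≈ 0.388889, d = −0.75 ln(1 − 0.518519) = 0.548166 ≈ 0.548.
seq2–seq3: 13/36 sites differ → p ≈ 0.361111, d = −0.75 ln(1 − 0.481481) = 0.492584 ≈ 0.493.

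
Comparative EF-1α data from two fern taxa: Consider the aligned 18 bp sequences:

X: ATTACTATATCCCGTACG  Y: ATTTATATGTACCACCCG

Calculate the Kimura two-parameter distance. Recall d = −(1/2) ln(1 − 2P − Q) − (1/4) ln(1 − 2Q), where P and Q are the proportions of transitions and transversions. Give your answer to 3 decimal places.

Of 18 sites, 3 differences are transitions and 4 are transversions, so P = 3/18 ≈ 0.166667 and Q = 4/18 ≈ 0.222222.
Under the Kimura two-parameter model, d = −½ ln(1 − 2P − Q) − ¼ ln(1 − 2Q).
1 − 2P − Q = 0.444444, giving −½ ln(0.444444) = 0.405466.
1 − 2Q = 0.555556, giving −¼ ln(0.555556) = 0.146946.
d = 0.405466 + 0.146946 = 0.552412.

0.552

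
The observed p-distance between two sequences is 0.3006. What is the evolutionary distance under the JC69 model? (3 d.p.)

d = −(3/4) ln(1 − 4p/3) = −0.75 ln(1 − 0.4008) = −0.75 ln(0.5992)
  = −0.75 × (-0.512160) = 0.384120 substitutions/site.

0.384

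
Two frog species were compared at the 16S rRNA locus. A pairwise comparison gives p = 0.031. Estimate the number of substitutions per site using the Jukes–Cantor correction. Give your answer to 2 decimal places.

0.03

d = −(3/4) ln(1 − 4p/3) = −0.75 ln(1 − 0.041333) = −0.75 ln(0.958667)
  = −0.75 × (-0.042212) = 0.031659 substitutions/site.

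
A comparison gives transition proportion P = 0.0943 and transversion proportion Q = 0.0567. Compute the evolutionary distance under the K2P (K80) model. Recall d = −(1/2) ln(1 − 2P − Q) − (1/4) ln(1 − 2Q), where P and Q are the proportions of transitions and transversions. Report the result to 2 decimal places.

Under the Kimura two-parameter model, d = −½ ln(1 − 2P − Q) − ¼ ln(1 − 2Q).
1 − 2P − Q = 0.7547, giving −½ ln(0.7547) = 0.140717.
1 − 2Q = 0.8866, giving −¼ ln(0.8866) = 0.030090.
d = 0.140717 + 0.030090 = 0.170807.

0.17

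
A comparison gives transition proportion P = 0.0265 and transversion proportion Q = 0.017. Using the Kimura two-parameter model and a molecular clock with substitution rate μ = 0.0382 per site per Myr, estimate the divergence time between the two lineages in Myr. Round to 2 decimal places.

Under the Kimura two-parameter model, d = −½ ln(1 − 2P − Q) − ¼ ln(1 − 2Q).
1 − 2P − Q = 0.93, giving −½ ln(0.93) = 0.036285.
1 − 2Q = 0.966, giving −¼ ln(0.966) = 0.008648.
d = 0.036285 + 0.008648 = 0.044933.
Under a molecular clock d = 2μt, so t = d/(2μ) = 0.044933 / (2 × 0.0382) = 0.59 Myr.

0.59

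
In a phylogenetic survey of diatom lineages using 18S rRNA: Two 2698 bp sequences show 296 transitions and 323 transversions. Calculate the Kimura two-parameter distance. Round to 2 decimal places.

0.28

P = 296/2698 ≈ 0.109711 and Q = 323/2698 ≈ 0.119718.
Under the Kimura two-parameter model, d = −½ ln(1 − 2P − Q) − ¼ ln(1 − 2Q).
1 − 2P − Q = 0.66086, giving −½ ln(0.66086) = 0.207107.
1 − 2Q = 0.760564, giving −¼ ln(0.760564) = 0.068424.
d = 0.207107 + 0.068424 = 0.275531.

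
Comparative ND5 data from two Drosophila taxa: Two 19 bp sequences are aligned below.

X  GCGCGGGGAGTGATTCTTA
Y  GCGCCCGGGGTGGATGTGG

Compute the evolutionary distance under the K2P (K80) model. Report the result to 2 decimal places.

Of 19 sites, 3 differences are transitions and 5 are transversions, so P = 3/19 ≈ 0.157895 and Q = 5/19 ≈ 0.263158.
Under the Kimura two-parameter model, d = −½ ln(1 − 2P − Q) − ¼ ln(1 − 2Q).
1 − 2P − Q = 0.421052, giving −½ ln(0.421052) = 0.432499.
1 − 2Q = 0.473684, giving −¼ ln(0.473684) = 0.186804.
d = 0.432499 + 0.186804 = 0.619303.

0.62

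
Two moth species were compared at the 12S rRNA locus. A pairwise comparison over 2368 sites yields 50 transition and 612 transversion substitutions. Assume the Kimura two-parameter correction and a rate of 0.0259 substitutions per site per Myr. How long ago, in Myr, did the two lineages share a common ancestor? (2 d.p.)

6.96

P = 50/2368 ≈ 0.021115 and Q = 612/2368 ≈ 0.258446.
Under the Kimura two-parameter model, d = −½ ln(1 − 2P − Q) − ¼ ln(1 − 2Q).
1 − 2P − Q = 0.699324, giving −½ ln(0.699324) = 0.178821.
1 − 2Q = 0.483108, giving −¼ ln(0.483108) = 0.181879.
d = 0.178821 + 0.181879 = 0.360700.
Under a molecular clock d = 2μt, so t = d/(2μ) = 0.360700 / (2 × 0.0259) = 6.96 Myr.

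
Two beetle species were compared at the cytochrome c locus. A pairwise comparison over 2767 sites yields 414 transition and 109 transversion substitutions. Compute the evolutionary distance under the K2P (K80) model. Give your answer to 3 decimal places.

0.227

P = 414/2767 ≈ 0.149621 and Q = 109/2767 ≈ 0.039393.
Under the Kimura two-parameter model, d = −½ ln(1 − 2P − Q) − ¼ ln(1 − 2Q).
1 − 2P − Q = 0.661365, giving −½ ln(0.661365) = 0.206725.
1 − 2Q = 0.921214, giving −¼ ln(0.921214) = 0.020516.
d = 0.206725 + 0.020516 = 0.227241.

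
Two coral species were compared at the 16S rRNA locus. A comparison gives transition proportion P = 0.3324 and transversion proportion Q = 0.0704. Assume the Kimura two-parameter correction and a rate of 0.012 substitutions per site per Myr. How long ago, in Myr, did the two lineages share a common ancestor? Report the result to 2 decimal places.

29.26

Under the Kimura two-parameter model, d = −½ ln(1 − 2P − Q) − ¼ ln(1 − 2Q).
1 − 2P − Q = 0.2648, giving −½ ln(0.2648) = 0.664390.
1 − 2Q = 0.8592, giving −¼ ln(0.8592) = 0.037938.
d = 0.664390 + 0.037938 = 0.702328.
Under a molecular clock d = 2μt, so t = d/(2μ) = 0.702328 / (2 × 0.012) = 29.26 Myr.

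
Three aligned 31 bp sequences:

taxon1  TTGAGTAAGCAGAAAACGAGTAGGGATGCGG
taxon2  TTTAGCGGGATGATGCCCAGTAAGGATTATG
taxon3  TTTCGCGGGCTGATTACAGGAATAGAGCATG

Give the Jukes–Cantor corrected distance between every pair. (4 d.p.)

taxon1–taxon2: 14/31 sites differ → p ≈ 0.451613, d = −0.75 ln(1 − 0.602151) = 0.691262 ≈ 0.6913.
taxon1–taxon3: 17/31 sites differ → p ≈ 0.548387, d = −0.75 ln(1 − 0.731183) = 0.985293 ≈ 0.9853.
taxon2–taxon3: 11/31 sites differ → p ≈ 0.354839, d = −0.75 ln(1 − 0.473119) = 0.480585 ≈ 0.4806.

d(taxon1,taxon2) = 0.6913, d(taxon1,taxon3) = 0.9853, d(taxon2,taxon3) = 0.4806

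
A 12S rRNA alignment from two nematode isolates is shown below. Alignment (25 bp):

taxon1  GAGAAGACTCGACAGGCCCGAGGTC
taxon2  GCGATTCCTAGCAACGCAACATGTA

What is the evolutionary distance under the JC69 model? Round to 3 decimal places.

The sequences differ at 13 of 25 sites, so p = 13/25 = 0.52.
d = −(3/4) ln(1 − 4p/3) = −0.75 ln(1 − 0.693333) = −0.75 ln(0.306667)
  = −0.75 × (-1.181993) = 0.886495 substitutions/site.

0.886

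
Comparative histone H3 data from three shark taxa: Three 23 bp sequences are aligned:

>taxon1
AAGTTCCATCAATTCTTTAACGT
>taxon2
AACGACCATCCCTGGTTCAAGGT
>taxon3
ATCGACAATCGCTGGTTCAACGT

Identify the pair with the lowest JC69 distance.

taxon2 and taxon3

taxon1–taxon2: 9/23 differ, p = 0.391, d = 0.553.
taxon1–taxon3: 10/23 differ, p = 0.435, d = 0.650.
taxon2–taxon3: 4/23 differ, p = 0.174, d = 0.198.
The smallest distance is between taxon2 and taxon3.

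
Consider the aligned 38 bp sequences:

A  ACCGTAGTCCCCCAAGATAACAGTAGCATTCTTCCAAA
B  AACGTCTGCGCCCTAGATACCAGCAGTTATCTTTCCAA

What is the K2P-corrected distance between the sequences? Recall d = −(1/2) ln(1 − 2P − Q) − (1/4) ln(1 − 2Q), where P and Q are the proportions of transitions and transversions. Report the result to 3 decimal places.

Of 38 sites, 3 differences are transitions and 10 are transversions, so P = 3/38 ≈ 0.078947 and Q = 10/38 ≈ 0.263158.
Under the Kimura two-parameter model, d = −½ ln(1 − 2P − Q) − ¼ ln(1 − 2Q).
1 − 2P − Q = 0.578948, giving −½ ln(0.578948) = 0.273271.
1 − 2Q = 0.473684, giving −¼ ln(0.473684) = 0.186804.
d = 0.273271 + 0.186804 = 0.460075.

0.460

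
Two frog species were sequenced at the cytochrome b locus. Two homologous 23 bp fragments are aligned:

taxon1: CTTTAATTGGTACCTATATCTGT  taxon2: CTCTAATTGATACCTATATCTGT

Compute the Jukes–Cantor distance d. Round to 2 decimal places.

The sequences differ at 2 of 23 sites (3, 10), so p = 2/23 ≈ 0.086957.
d = −(3/4) ln(1 − 4p/3) = −0.75 ln(1 − 0.115943) = −0.75 ln(0.884057)
  = −0.75 × (-0.123234) = 0.092426 substitutions/site.

0.09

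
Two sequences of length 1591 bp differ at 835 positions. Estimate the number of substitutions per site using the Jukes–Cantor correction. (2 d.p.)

p = 835/1591 ≈ 0.524827.
d = −(3/4) ln(1 − 4p/3) = −0.75 ln(1 − 0.699769) = −0.75 ln(0.300231)
  = −0.75 × (-1.203203) = 0.902402 substitutions/site.

0.90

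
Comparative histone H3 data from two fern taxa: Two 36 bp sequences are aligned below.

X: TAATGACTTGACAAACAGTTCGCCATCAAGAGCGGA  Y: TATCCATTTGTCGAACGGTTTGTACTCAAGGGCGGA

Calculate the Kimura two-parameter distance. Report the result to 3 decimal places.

0.457

Of 36 sites, 7 differences are transitions and 5 are transversions, so P = 7/36 ≈ 0.194444 and Q = 5/36 ≈ 0.138889.
Under the Kimura two-parameter model, d = −½ ln(1 − 2P − Q) − ¼ ln(1 − 2Q).
1 − 2P − Q = 0.472223, giving −½ ln(0.472223) = 0.375152.
1 − 2Q = 0.722222, giving −¼ ln(0.722222) = 0.081356.
d = 0.375152 + 0.081356 = 0.456508.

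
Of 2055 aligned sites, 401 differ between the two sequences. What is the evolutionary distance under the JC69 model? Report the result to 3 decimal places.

0.226

p = 401/2055 ≈ 0.195134.
d = −(3/4) ln(1 − 4p/3) = −0.75 ln(1 − 0.260179) = −0.75 ln(0.739821)
  = −0.75 × (-0.301347) = 0.226010 substitutions/site.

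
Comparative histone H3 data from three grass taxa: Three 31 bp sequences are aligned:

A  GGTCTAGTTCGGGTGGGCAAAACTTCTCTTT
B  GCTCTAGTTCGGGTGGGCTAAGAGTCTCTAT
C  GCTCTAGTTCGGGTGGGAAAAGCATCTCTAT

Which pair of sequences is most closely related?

B and C

A–B: 6/31 differ, p = 0.194, d = 0.224.
A–C: 5/31 differ, p = 0.161, d = 0.182.
B–C: 4/31 differ, p = 0.129, d = 0.142.
The smallest distance is between B and C.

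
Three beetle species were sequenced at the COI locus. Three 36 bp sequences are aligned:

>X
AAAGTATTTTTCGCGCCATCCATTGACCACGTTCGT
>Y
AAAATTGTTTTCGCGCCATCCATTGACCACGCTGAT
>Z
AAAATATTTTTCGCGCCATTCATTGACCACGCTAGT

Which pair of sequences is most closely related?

X and Z

X–Y: 6/36 differ, p = 0.167, d = 0.188.
X–Z: 4/36 differ, p = 0.111, d = 0.120.
Y–Z: 5/36 differ, p = 0.139, d = 0.154.
The smallest distance is between X and Z.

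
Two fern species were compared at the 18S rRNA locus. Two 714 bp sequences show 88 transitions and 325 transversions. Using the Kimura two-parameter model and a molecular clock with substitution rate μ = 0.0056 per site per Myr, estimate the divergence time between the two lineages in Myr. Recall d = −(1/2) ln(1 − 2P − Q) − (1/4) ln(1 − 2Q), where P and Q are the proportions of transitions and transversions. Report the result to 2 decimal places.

107.84

P = 88/714 ≈ 0.123249 and Q = 325/714 ≈ 0.455182.
Under the Kimura two-parameter model, d = −½ ln(1 − 2P − Q) − ¼ ln(1 − 2Q).
1 − 2P − Q = 0.29832, giving −½ ln(0.29832) = 0.604794.
1 − 2Q = 0.089636, giving −¼ ln(0.089636) = 0.603000.
d = 0.604794 + 0.603000 = 1.207794.
Under a molecular clock d = 2μt, so t = d/(2μ) = 1.207794 / (2 × 0.0056) = 107.84 Myr.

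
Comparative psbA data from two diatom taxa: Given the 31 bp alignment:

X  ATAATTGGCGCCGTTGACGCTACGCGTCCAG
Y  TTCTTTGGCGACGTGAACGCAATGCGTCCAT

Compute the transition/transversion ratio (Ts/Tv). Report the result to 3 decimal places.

Transitions are A↔G and C↔T; transversions are all other mismatches.
Transitions: 2. Transversions: 7.
R = 2/7 = 0.285714… ≈ 0.286 (to 3 d.p.).

0.286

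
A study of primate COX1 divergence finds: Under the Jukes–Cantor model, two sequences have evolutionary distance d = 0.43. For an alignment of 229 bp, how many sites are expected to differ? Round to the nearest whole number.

75

Invert JC69: p = (3/4)(1 − e^(−4d/3)) = 0.75 × (1 − e^(-0.573333)) = 0.75 × (1 − 0.563644) = 0.327267.
Expected differing sites = pL ≈ 0.327267 × 229 = 74.944143 ≈ 75.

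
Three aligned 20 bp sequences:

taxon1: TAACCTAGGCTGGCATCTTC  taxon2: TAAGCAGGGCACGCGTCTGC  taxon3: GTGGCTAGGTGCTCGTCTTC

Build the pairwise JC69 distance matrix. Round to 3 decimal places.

taxon1–taxon2: 7/20 sites differ → p = 0.35, d = −0.75 ln(1 − 0.466667) = 0.471457 ≈ 0.471.
taxon1–taxon3: 9/20 sites differ → p = 0.45, d = −0.75 ln(1 − 0.6) = 0.687218 ≈ 0.687.
taxon2–taxon3: 9/20 sites differ → p = 0.45, d = −0.75 ln(1 − 0.6) = 0.687218 ≈ 0.687.

d(taxon1,taxon2) = 0.471, d(taxon1,taxon3) = 0.687, d(taxon2,taxon3) = 0.687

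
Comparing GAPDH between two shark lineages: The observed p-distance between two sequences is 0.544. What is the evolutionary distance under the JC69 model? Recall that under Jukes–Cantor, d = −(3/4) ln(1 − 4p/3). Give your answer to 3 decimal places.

0.969

d = −(3/4) ln(1 − 4p/3) = −0.75 ln(1 − 0.725333) = −0.75 ln(0.274667)
  = −0.75 × (-1.292196) = 0.969147 substitutions/site.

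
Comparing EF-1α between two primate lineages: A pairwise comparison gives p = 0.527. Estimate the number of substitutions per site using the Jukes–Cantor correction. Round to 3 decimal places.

d = −(3/4) ln(1 − 4p/3) = −0.75 ln(1 − 0.702667) = −0.75 ln(0.297333)
  = −0.75 × (-1.212903) = 0.909677 substitutions/site.

0.910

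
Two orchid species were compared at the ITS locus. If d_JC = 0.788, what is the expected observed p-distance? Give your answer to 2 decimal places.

p = (3/4)(1 − e^(−4d/3)) = 0.75 × (1 − e^(-1.050667)) = 0.75 × (1 − 0.349704) = 0.487722.

0.49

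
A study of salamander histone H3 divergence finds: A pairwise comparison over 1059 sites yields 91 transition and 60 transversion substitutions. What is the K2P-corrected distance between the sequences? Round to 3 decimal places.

0.160

P = 91/1059 ≈ 0.08593 and Q = 60/1059 ≈ 0.056657.
Under the Kimura two-parameter model, d = −½ ln(1 − 2P − Q) − ¼ ln(1 − 2Q).
1 − 2P − Q = 0.771483, giving −½ ln(0.771483) = 0.129720.
1 − 2Q = 0.886686, giving −¼ ln(0.886686) = 0.030066.
d = 0.129720 + 0.030066 = 0.159786.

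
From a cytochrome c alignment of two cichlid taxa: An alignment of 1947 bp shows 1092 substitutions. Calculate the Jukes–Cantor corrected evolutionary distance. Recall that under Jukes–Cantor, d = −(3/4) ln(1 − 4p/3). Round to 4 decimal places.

1.0332

p = 1092/1947 ≈ 0.560863.
d = −(3/4) ln(1 − 4p/3) = −0.75 ln(1 − 0.747817) = −0.75 ln(0.252183)
  = −0.75 × (-1.377600) = 1.033200 substitutions/site.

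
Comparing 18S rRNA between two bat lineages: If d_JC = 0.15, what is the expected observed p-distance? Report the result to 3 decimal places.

p = (3/4)(1 − e^(−4d/3)) = 0.75 × (1 − e^(-0.2)) = 0.75 × (1 − 0.818731) = 0.135952.

0.136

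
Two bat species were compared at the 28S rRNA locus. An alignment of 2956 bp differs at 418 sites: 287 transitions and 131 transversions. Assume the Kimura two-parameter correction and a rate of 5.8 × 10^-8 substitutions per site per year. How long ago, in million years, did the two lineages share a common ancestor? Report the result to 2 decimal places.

1.37

P = 287/2956 ≈ 0.097091 and Q = 131/2956 ≈ 0.044317.
Under the Kimura two-parameter model, d = −½ ln(1 − 2P − Q) − ¼ ln(1 − 2Q).
1 − 2P − Q = 0.761501, giving −½ ln(0.761501) = 0.136232.
1 − 2Q = 0.911366, giving −¼ ln(0.911366) = 0.023203.
d = 0.136232 + 0.023203 = 0.159435.
Under a molecular clock d = 2μt, so t = d/(2μ) = 0.159435 / (2 × 5.8 × 10^-8) = 1.37 million years.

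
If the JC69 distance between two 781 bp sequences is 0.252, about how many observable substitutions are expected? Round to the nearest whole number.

167

Invert JC69: p = (3/4)(1 − e^(−4d/3)) = 0.75 × (1 − e^(-0.336)) = 0.75 × (1 − 0.714623) = 0.214033.
Expected differing sites = pL ≈ 0.214033 × 781 = 167.159773 ≈ 167.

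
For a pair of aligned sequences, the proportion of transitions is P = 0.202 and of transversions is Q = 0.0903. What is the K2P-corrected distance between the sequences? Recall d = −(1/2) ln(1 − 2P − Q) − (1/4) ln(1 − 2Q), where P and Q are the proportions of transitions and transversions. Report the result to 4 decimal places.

0.3907

Under the Kimura two-parameter model, d = −½ ln(1 − 2P − Q) − ¼ ln(1 − 2Q).
1 − 2P − Q = 0.5057, giving −½ ln(0.5057) = 0.340906.
1 − 2Q = 0.8194, giving −¼ ln(0.8194) = 0.049796.
d = 0.340906 + 0.049796 = 0.390702.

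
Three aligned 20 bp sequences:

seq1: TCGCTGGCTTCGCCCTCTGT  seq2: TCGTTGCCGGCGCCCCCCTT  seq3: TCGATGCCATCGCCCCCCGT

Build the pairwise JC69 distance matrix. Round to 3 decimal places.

seq1–seq2: 7/20 sites differ → p = 0.35, d = −0.75 ln(1 − 0.466667) = 0.471457 ≈ 0.471.
seq1–seq3: 5/20 sites differ → p = 0.25, d = −0.75 ln(1 − 0.333333) = 0.304098 ≈ 0.304.
seq2–seq3: 4/20 sites differ → p = 0.2, d = −0.75 ln(1 − 0.266667) = 0.232617 ≈ 0.233.

d(seq1,seq2) = 0.471, d(seq1,seq3) = 0.304, d(seq2,seq3) = 0.233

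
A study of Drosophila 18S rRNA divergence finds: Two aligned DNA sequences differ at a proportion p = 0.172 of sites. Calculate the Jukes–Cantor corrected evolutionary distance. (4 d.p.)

d = −(3/4) ln(1 − 4p/3) = −0.75 ln(1 − 0.229333) = −0.75 ln(0.770667)
  = −0.75 × (-0.260499) = 0.195374 substitutions/site.

0.1954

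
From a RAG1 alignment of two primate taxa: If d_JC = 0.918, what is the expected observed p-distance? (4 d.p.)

0.5295

p = (3/4)(1 − e^(−4d/3)) = 0.75 × (1 − e^(-1.224)) = 0.75 × (1 − 0.294052) = 0.529461.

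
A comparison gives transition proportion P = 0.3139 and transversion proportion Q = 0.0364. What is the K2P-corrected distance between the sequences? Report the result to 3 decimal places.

0.565

Under the Kimura two-parameter model, d = −½ ln(1 − 2P − Q) − ¼ ln(1 − 2Q).
1 − 2P − Q = 0.3358, giving −½ ln(0.3358) = 0.545620.
1 − 2Q = 0.9272, giving −¼ ln(0.9272) = 0.018896.
d = 0.545620 + 0.018896 = 0.564516.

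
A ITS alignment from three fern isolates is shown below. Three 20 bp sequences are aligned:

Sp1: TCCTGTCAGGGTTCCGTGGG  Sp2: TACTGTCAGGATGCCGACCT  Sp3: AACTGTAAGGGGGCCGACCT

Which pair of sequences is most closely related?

Sp1–Sp2: 7/20 differ, p = 0.350, d = 0.471.
Sp1–Sp3: 9/20 differ, p = 0.450, d = 0.687.
Sp2–Sp3: 4/20 differ, p = 0.200, d = 0.233.
The smallest distance is between Sp2 and Sp3.

Sp2 and Sp3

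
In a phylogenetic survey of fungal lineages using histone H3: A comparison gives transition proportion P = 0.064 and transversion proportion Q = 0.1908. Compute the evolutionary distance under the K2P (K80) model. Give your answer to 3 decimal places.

0.312

Under the Kimura two-parameter model, d = −½ ln(1 − 2P − Q) − ¼ ln(1 − 2Q).
1 − 2P − Q = 0.6812, giving −½ ln(0.6812) = 0.191950.
1 − 2Q = 0.6184, giving −¼ ln(0.6184) = 0.120155.
d = 0.191950 + 0.120155 = 0.312105.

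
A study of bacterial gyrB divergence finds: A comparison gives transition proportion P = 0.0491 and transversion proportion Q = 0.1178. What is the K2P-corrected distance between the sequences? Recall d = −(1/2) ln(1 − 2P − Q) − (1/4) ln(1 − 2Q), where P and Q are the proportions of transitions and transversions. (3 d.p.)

0.189

Under the Kimura two-parameter model, d = −½ ln(1 − 2P − Q) − ¼ ln(1 − 2Q).
1 − 2P − Q = 0.784, giving −½ ln(0.784) = 0.121673.
1 − 2Q = 0.7644, giving −¼ ln(0.7644) = 0.067166.
d = 0.121673 + 0.067166 = 0.188839.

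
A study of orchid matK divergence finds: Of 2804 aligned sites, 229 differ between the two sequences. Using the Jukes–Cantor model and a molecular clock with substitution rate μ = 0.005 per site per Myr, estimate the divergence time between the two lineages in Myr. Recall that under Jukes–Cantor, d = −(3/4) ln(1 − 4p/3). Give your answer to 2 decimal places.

8.65

p = 229/2804 ≈ 0.081669.
d = −(3/4) ln(1 − 4p/3) = −0.75 ln(1 − 0.108892) = −0.75 ln(0.891108)
  = −0.75 × (-0.115290) = 0.086468 substitutions/site.
Under a molecular clock d = 2μt, so t = d/(2μ) = 0.086468 / (2 × 0.005) = 8.65 Myr.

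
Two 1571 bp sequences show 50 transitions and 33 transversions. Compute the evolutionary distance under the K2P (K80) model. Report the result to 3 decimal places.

0.055

P = 50/1571 ≈ 0.031827 and Q = 33/1571 ≈ 0.021006.
Under the Kimura two-parameter model, d = −½ ln(1 − 2P − Q) − ¼ ln(1 − 2Q).
1 − 2P − Q = 0.91534, giving −½ ln(0.91534) = 0.044230.
1 − 2Q = 0.957988, giving −¼ ln(0.957988) = 0.010730.
d = 0.044230 + 0.010730 = 0.054960.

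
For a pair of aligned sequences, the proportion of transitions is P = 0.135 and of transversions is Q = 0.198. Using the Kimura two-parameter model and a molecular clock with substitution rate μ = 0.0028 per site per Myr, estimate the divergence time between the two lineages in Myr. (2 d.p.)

78.86

Under the Kimura two-parameter model, d = −½ ln(1 − 2P − Q) − ¼ ln(1 − 2Q).
1 − 2P − Q = 0.532, giving −½ ln(0.532) = 0.315556.
1 − 2Q = 0.604, giving −¼ ln(0.604) = 0.126045.
d = 0.315556 + 0.126045 = 0.441601.
Under a molecular clock d = 2μt, so t = d/(2μ) = 0.441601 / (2 × 0.0028) = 78.86 Myr.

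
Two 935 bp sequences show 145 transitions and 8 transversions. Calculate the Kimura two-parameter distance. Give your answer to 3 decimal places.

0.196

P = 145/935 ≈ 0.15508 and Q = 8/935 ≈ 0.008556.
Under the Kimura two-parameter model, d = −½ ln(1 − 2P − Q) − ¼ ln(1 − 2Q).
1 − 2P − Q = 0.681284, giving −½ ln(0.681284) = 0.191888.
1 − 2Q = 0.982888, giving −¼ ln(0.982888) = 0.004315.
d = 0.191888 + 0.004315 = 0.196203.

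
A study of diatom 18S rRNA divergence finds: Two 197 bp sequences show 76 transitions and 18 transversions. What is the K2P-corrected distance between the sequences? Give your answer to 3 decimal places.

1.044

P = 76/197 ≈ 0.385787 and Q = 18/197 ≈ 0.091371.
Under the Kimura two-parameter model, d = −½ ln(1 − 2P − Q) − ¼ ln(1 − 2Q).
1 − 2P − Q = 0.137055, giving −½ ln(0.137055) = 0.993686.
1 − 2Q = 0.817258, giving −¼ ln(0.817258) = 0.050450.
d = 0.993686 + 0.050450 = 1.044136.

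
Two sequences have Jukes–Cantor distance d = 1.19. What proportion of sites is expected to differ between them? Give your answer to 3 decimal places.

p = (3/4)(1 − e^(−4d/3)) = 0.75 × (1 − e^(-1.586667)) = 0.75 × (1 − 0.204606) = 0.596546.

0.597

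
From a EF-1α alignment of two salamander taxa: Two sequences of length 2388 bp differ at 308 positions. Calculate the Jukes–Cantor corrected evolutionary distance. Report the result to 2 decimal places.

0.14

p = 308/2388 ≈ 0.128978.
d = −(3/4) ln(1 − 4p/3) = −0.75 ln(1 − 0.171971) = −0.75 ln(0.828029)
  = −0.75 × (-0.188707) = 0.141530 substitutions/site.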